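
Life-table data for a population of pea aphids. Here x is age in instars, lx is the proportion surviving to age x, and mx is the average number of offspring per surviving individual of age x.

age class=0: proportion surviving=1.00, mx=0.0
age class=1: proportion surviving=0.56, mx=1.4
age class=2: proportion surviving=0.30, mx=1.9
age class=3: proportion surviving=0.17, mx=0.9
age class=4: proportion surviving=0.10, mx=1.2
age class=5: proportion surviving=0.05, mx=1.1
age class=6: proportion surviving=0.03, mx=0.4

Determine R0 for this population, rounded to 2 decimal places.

1.69

lx·mx by age: 0, 0.784, 0.57, 0.153, 0.12, 0.055, 0.012
R0 = Σ lx·mx = 1.694 → 1.69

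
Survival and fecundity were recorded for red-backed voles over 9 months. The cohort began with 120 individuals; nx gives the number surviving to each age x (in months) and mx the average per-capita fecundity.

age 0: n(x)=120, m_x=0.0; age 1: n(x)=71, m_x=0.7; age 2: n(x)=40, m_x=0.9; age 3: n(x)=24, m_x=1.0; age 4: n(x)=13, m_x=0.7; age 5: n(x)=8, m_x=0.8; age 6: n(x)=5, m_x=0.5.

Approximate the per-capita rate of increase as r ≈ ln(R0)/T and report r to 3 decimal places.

lx = nx/n0 = nx/120: 1, 0.59167…, 0.33333…, 0.2, 0.10833…, 0.06667…, 0.04167…
R0 = Σ lx·mx = 0 + 0.41417… + 0.3… + 0.2 + 0.07583… + 0.05333… + 0.02083… = 1.064167…
Σ x·lx·mx = 2.309167…; T = 2.309167…/1.064167… = 2.16993…
r ≈ ln(R0)/T = ln(1.064167…)/2.16993… = 0.02866… → 0.029

0.029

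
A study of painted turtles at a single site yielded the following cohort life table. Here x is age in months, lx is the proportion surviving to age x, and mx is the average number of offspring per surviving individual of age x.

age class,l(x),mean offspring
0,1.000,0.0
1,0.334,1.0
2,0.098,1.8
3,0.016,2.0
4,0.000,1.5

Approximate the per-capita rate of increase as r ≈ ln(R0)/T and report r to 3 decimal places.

-0.424

R0 = Σ lx·mx = 0 + 0.334 + 0.1764 + 0.032 + 0 = 0.5424
Σ x·lx·mx = 0.7828; T = 0.7828/0.5424 = 1.44322…
r ≈ ln(R0)/T = ln(0.5424)/1.44322… = -0.42388… → -0.424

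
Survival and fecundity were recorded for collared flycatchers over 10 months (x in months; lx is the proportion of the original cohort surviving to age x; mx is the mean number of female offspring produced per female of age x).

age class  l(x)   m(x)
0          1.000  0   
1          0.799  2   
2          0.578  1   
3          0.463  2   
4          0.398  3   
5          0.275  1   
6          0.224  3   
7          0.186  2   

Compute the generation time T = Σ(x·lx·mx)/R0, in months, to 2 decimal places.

3.26

lx·mx: 0, 1.598, 0.578, 0.926, 1.194, 0.275, 0.672, 0.372 → R0 = 5.615
x·lx·mx: 0, 1.598, 1.156, 2.778, 4.776, 1.375, 4.032, 2.604 → Σ = 18.319
T = 18.319 / 5.615 = 3.262511… → 3.26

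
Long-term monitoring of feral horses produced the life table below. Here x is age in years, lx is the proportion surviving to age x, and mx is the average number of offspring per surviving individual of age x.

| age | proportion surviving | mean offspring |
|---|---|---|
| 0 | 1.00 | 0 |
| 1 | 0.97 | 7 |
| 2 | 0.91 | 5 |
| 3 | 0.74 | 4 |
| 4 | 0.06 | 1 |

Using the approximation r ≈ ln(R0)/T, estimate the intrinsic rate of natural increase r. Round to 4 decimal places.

1.5298

R0 = Σ lx·mx = 0 + 6.79 + 4.55 + 2.96 + 0.06 = 14.36
Σ x·lx·mx = 25.01; T = 25.01/14.36 = 1.74164…
r ≈ ln(R0)/T = ln(14.36)/1.74164… = 1.529846… → 1.5298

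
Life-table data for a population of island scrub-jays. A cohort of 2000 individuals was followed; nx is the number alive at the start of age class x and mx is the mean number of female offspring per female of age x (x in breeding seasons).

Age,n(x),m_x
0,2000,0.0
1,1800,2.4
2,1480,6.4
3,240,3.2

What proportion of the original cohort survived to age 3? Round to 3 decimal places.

l_3 = n_3/n_0 = 240/2000 = 0.12 → 0.120

0.120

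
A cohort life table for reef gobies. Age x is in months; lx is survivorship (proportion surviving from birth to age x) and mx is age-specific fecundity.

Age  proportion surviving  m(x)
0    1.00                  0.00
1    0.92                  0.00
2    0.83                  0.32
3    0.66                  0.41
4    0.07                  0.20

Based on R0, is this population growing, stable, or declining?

declining

R0 = Σ lx·mx = 0 + 0 + 0.2656 + 0.2706 + 0.014 = 0.5502
R0 < 1, so the population is declining.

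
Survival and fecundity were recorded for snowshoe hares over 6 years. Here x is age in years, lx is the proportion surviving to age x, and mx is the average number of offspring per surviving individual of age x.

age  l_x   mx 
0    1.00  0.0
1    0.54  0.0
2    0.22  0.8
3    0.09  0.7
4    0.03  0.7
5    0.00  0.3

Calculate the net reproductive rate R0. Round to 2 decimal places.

lx·mx by age: 0, 0, 0.176, 0.063, 0.021, 0
R0 = Σ lx·mx = 0.26 → 0.26

0.26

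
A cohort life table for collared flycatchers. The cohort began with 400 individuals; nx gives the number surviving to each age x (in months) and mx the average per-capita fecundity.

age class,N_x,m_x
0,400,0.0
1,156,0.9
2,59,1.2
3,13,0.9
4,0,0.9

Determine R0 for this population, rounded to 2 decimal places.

0.56

lx = nx/n0 = nx/400: 1, 0.39, 0.1475, 0.0325, 0
lx·mx by age: 0, 0.351, 0.177, 0.02925, 0
R0 = Σ lx·mx = 0.55725 → 0.56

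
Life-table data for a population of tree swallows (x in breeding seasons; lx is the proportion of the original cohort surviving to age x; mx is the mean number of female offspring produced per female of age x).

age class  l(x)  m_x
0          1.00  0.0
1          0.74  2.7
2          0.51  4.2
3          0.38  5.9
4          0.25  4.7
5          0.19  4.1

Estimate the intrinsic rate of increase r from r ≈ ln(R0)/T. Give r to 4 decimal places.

R0 = Σ lx·mx = 0 + 1.998 + 2.142 + 2.242 + 1.175 + 0.779 = 8.336
Σ x·lx·mx = 21.603; T = 21.603/8.336 = 2.59153…
r ≈ ln(R0)/T = ln(8.336)/2.59153… = 0.818274… → 0.8183

0.8183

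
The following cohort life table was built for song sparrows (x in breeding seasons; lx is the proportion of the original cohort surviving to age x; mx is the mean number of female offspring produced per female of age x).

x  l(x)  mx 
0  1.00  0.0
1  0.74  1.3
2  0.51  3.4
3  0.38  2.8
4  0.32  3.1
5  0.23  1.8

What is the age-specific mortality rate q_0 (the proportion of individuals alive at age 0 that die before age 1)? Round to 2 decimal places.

0.26

q_0 = (l_0 − l_1) / l_0 = (1 − 0.74) / 1
     = 0.26 / 1 = 0.26 → 0.26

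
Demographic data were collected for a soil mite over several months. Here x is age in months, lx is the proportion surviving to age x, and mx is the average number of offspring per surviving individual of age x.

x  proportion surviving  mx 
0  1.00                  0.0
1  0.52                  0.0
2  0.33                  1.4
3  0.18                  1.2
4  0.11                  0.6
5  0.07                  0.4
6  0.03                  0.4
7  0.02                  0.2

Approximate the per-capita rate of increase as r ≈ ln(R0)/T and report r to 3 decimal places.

-0.090

R0 = Σ lx·mx = 0 + 0 + 0.462 + 0.216 + 0.066 + 0.028 + 0.012 + 0.004 = 0.788
Σ x·lx·mx = 2.076; T = 2.076/0.788 = 2.63452…
r ≈ ln(R0)/T = ln(0.788)/2.63452… = -0.09044… → -0.090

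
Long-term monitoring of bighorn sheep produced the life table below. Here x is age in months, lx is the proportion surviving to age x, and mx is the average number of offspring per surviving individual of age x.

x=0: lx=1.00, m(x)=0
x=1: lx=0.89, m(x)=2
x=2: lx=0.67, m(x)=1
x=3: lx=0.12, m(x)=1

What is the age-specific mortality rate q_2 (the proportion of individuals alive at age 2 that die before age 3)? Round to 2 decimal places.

0.82

q_2 = (l_2 − l_3) / l_2 = (0.67 − 0.12) / 0.67
     = 0.55 / 0.67 = 0.820896… → 0.82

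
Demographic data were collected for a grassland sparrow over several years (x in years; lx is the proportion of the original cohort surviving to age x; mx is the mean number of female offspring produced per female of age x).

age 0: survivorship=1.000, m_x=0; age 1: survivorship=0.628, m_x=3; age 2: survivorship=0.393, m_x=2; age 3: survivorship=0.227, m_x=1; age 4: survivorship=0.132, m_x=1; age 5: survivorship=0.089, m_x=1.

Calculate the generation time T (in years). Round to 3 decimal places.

lx·mx: 0, 1.884, 0.786, 0.227, 0.132, 0.089 → R0 = 3.118
x·lx·mx: 0, 1.884, 1.572, 0.681, 0.528, 0.445 → Σ = 5.11
T = 5.11 / 3.118 = 1.638871… → 1.639

1.639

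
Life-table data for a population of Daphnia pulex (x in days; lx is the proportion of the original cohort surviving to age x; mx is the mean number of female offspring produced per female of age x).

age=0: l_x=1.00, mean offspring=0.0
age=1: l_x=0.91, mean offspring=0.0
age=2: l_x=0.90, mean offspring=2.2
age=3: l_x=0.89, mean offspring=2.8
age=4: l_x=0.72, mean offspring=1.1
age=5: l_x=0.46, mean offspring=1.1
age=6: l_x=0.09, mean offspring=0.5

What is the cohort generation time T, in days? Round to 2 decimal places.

2.99

lx·mx: 0, 0, 1.98, 2.492, 0.792, 0.506, 0.045 → R0 = 5.815
x·lx·mx: 0, 0, 3.96, 7.476, 3.168, 2.53, 0.27 → Σ = 17.404
T = 17.404 / 5.815 = 2.992949… → 2.99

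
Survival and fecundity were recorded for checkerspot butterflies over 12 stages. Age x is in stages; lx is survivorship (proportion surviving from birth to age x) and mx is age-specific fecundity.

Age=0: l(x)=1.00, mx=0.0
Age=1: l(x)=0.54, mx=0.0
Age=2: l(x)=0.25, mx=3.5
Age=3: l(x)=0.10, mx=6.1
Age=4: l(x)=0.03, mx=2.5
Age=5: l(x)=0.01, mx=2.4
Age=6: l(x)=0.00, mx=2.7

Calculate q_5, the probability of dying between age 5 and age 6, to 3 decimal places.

1.000

q_5 = (l_5 − l_6) / l_5 = (0.01 − 0) / 0.01
     = 0.01 / 0.01 = 1 → 1.000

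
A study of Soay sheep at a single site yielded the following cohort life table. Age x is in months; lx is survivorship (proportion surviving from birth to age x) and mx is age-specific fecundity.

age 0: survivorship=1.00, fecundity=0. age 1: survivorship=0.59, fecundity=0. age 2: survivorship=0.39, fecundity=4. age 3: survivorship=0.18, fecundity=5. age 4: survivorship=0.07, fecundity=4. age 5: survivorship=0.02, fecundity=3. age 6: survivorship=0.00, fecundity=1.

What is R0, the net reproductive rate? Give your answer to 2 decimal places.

2.80

lx·mx by age: 0, 0, 1.56, 0.9, 0.28, 0.06, 0
R0 = Σ lx·mx = 2.8 → 2.80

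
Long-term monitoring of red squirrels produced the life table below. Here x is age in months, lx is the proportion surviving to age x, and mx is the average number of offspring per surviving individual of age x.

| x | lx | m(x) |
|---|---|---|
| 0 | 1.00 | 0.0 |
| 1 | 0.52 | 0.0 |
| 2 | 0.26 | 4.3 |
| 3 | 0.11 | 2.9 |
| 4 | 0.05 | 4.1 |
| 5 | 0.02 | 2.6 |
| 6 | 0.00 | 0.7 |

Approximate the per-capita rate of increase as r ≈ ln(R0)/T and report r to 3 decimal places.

R0 = Σ lx·mx = 0 + 0 + 1.118 + 0.319 + 0.205 + 0.052 + 0 = 1.694
Σ x·lx·mx = 4.273; T = 4.273/1.694 = 2.52243…
r ≈ ln(R0)/T = ln(1.694)/2.52243… = 0.20896… → 0.209

0.209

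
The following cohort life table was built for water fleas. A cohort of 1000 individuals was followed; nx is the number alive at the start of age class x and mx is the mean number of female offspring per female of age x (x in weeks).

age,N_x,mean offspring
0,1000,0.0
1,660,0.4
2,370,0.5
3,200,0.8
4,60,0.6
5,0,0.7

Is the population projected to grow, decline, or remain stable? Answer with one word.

declining

lx = nx/n0 = nx/1000: 1, 0.66, 0.37, 0.2, 0.06, 0
R0 = Σ lx·mx = 0 + 0.264 + 0.185 + 0.16 + 0.036 + 0 = 0.645
R0 < 1, so the population is declining.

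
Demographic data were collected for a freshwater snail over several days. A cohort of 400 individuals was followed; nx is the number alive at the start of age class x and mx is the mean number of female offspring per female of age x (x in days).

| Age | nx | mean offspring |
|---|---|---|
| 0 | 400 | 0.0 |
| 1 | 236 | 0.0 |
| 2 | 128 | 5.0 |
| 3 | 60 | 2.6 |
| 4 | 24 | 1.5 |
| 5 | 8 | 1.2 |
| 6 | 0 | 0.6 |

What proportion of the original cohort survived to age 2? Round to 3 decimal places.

0.320

l_2 = n_2/n_0 = 128/400 = 0.32 → 0.320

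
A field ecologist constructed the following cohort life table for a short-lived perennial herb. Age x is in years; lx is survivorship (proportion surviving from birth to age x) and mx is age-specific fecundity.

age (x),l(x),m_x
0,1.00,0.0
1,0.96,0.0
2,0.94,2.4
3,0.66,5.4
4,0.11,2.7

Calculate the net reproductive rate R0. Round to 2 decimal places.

6.12

lx·mx by age: 0, 0, 2.256, 3.564, 0.297
R0 = Σ lx·mx = 6.117 → 6.12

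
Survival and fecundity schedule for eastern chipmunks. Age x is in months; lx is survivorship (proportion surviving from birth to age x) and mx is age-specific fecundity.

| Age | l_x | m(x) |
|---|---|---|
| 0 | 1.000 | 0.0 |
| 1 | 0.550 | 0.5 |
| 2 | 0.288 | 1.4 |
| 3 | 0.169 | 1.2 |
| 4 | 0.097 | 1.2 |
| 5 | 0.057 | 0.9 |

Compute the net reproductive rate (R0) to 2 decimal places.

lx·mx by age: 0, 0.275, 0.4032, 0.2028, 0.1164, 0.0513
R0 = Σ lx·mx = 1.0487 → 1.05

1.05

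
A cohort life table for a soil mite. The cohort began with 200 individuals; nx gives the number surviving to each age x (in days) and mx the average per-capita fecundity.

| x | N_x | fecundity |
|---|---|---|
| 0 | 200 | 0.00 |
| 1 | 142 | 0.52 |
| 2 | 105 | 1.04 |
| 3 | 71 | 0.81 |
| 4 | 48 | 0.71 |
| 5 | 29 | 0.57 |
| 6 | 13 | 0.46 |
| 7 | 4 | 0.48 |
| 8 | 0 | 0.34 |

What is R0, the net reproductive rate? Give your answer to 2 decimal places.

1.50

lx = nx/n0 = nx/200: 1, 0.71, 0.525, 0.355, 0.24, 0.145, 0.065, 0.02, 0
lx·mx by age: 0, 0.3692, 0.546, 0.28755, 0.1704, 0.08265, 0.0299, 0.0096, 0
R0 = Σ lx·mx = 1.4953 → 1.50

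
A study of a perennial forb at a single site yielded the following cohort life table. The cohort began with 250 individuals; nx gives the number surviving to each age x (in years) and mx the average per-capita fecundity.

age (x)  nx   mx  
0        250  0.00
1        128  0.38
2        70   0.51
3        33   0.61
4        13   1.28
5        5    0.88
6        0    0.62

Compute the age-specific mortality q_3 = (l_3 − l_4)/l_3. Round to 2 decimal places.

0.61

lx = nx/n0 = nx/250: 1, 0.512, 0.28, 0.132, 0.052, 0.02, 0
q_3 = (l_3 − l_4) / l_3 = (0.132 − 0.052) / 0.132
     = 0.08 / 0.132 = 0.606061… → 0.61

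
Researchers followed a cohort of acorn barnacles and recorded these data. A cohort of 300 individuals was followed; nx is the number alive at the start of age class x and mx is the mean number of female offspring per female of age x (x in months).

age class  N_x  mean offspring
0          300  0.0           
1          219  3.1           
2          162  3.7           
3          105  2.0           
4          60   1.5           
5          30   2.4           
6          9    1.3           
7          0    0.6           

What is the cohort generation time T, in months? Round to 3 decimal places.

lx = nx/n0 = nx/300: 1, 0.73, 0.54, 0.35, 0.2, 0.1, 0.03, 0
lx·mx: 0, 2.263, 1.998, 0.7, 0.3, 0.24, 0.039, 0 → R0 = 5.54
x·lx·mx: 0, 2.263, 3.996, 2.1, 1.2, 1.2, 0.234, 0 → Σ = 10.993
T = 10.993 / 5.54 = 1.984296… → 1.984

1.984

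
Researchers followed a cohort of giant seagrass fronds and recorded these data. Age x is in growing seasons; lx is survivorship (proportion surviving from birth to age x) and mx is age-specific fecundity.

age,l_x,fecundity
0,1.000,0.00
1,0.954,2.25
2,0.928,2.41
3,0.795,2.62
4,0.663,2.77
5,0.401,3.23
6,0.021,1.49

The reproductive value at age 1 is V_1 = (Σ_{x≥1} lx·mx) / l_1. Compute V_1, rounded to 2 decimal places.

10.09

lx·mx for x ≥ 1: 2.1465, 2.23648, 2.0829, 1.83651, 1.29523, 0.03129 → sum = 9.62891
V_1 = 9.62891 / l_1 = 9.62891 / 0.954 = 10.093197… → 10.09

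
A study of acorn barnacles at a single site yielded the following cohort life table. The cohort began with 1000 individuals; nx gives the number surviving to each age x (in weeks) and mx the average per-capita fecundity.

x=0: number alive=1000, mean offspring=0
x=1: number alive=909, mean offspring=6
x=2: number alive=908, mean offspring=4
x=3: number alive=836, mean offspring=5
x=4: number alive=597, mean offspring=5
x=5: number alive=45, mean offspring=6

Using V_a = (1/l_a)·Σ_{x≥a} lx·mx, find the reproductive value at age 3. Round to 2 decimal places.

8.89

lx = nx/n0 = nx/1000: 1, 0.909, 0.908, 0.836, 0.597, 0.045
lx·mx for x ≥ 3: 4.18, 2.985, 0.27 → sum = 7.435
V_3 = 7.435 / l_3 = 7.435 / 0.836 = 8.893541… → 8.89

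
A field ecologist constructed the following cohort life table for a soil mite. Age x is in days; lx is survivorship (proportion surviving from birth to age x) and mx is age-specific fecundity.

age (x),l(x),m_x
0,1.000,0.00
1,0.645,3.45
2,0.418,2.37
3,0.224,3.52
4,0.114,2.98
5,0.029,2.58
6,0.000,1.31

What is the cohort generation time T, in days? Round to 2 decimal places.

lx·mx: 0, 2.22525, 0.99066, 0.78848, 0.33972, 0.07482, 0 → R0 = 4.41893
x·lx·mx: 0, 2.22525, 1.98132, 2.36544, 1.35888, 0.3741, 0 → Σ = 8.30499
T = 8.30499 / 4.41893 = 1.879412… → 1.88

1.88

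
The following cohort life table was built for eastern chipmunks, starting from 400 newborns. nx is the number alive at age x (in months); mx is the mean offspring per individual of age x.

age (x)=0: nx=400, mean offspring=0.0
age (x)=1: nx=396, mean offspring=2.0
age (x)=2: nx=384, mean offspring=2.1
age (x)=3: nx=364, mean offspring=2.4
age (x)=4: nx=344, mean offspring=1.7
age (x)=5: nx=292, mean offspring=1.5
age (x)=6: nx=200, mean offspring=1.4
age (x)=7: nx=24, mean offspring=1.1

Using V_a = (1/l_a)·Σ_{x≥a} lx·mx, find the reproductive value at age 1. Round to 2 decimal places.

9.60

lx = nx/n0 = nx/400: 1, 0.99, 0.96, 0.91, 0.86, 0.73, 0.5, 0.06
lx·mx for x ≥ 1: 1.98, 2.016, 2.184, 1.462, 1.095, 0.7, 0.066 → sum = 9.503
V_1 = 9.503 / l_1 = 9.503 / 0.99 = 9.59899… → 9.60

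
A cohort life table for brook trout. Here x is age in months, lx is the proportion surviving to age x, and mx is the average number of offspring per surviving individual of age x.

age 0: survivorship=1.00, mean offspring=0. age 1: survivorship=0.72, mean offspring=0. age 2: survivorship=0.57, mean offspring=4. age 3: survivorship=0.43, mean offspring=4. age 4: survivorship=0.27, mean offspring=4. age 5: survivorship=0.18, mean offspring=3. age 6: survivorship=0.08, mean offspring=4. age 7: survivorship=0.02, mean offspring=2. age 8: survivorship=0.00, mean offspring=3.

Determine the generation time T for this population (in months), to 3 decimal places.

lx·mx: 0, 0, 2.28, 1.72, 1.08, 0.54, 0.32, 0.04, 0 → R0 = 5.98
x·lx·mx: 0, 0, 4.56, 5.16, 4.32, 2.7, 1.92, 0.28, 0 → Σ = 18.94
T = 18.94 / 5.98 = 3.167224… → 3.167

3.167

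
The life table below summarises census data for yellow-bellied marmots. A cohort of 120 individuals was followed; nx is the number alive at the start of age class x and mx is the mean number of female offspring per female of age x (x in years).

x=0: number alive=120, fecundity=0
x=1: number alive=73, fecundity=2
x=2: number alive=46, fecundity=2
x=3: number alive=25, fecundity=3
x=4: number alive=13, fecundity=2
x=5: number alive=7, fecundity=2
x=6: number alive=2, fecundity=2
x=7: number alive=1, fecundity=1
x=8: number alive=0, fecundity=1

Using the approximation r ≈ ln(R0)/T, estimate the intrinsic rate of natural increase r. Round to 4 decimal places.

lx = nx/n0 = nx/120: 1, 0.60833…, 0.38333…, 0.20833…, 0.10833…, 0.05833…, 0.01667…, 0.00833…, 0
R0 = Σ lx·mx = 0 + 1.21667… + 0.76667… + 0.625… + 0.21667… + 0.11667… + 0.03333… + 0.00833… + 0 = 2.983333…
Σ x·lx·mx = 6.333333…; T = 6.333333…/2.983333… = 2.12291…
r ≈ ln(R0)/T = ln(2.983333…)/2.12291… = 0.51488… → 0.5149

0.5149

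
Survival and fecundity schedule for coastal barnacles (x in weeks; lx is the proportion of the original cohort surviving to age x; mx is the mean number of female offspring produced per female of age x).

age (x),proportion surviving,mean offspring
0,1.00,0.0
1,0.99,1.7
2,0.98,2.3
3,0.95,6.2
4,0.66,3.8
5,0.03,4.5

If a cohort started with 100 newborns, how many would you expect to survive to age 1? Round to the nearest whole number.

Expected survivors = N0 · l_1 = 100 × 0.99 = 99 → 99

99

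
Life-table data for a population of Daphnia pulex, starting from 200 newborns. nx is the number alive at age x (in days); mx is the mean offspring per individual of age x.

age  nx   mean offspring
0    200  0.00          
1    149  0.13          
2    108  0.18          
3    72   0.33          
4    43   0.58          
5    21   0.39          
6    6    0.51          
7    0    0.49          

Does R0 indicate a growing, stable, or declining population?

declining

lx = nx/n0 = nx/200: 1, 0.745, 0.54, 0.36, 0.215, 0.105, 0.03, 0
R0 = Σ lx·mx = 0 + 0.09685 + 0.0972 + 0.1188 + 0.1247 + 0.04095 + 0.0153 + 0 = 0.4938
R0 < 1, so the population is declining.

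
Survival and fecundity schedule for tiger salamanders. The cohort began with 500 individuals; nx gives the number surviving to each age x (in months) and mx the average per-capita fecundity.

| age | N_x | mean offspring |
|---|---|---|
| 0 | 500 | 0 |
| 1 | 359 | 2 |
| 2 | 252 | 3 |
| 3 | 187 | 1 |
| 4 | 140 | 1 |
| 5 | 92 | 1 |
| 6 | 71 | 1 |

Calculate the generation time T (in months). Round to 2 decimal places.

lx = nx/n0 = nx/500: 1, 0.718, 0.504, 0.374, 0.28, 0.184, 0.142
lx·mx: 0, 1.436, 1.512, 0.374, 0.28, 0.184, 0.142 → R0 = 3.928
x·lx·mx: 0, 1.436, 3.024, 1.122, 1.12, 0.92, 0.852 → Σ = 8.474
T = 8.474 / 3.928 = 2.157332… → 2.16

2.16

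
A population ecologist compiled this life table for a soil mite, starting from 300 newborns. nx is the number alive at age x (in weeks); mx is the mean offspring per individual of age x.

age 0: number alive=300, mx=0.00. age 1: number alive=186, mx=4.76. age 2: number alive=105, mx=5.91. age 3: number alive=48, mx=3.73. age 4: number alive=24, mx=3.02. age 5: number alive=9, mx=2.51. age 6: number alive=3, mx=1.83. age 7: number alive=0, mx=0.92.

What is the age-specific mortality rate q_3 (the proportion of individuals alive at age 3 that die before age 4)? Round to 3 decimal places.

lx = nx/n0 = nx/300: 1, 0.62, 0.35, 0.16, 0.08, 0.03, 0.01, 0
q_3 = (l_3 − l_4) / l_3 = (0.16 − 0.08) / 0.16
     = 0.08 / 0.16 = 0.5 → 0.500

0.500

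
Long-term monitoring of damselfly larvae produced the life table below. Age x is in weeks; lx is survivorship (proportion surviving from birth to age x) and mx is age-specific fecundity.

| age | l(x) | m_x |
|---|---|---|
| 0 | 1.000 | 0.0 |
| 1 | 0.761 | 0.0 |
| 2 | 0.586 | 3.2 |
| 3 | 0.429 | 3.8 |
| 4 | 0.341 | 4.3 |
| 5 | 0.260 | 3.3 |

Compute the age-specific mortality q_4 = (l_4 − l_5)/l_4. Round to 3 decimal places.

q_4 = (l_4 − l_5) / l_4 = (0.341 − 0.26) / 0.341
     = 0.081 / 0.341 = 0.237537… → 0.238

0.238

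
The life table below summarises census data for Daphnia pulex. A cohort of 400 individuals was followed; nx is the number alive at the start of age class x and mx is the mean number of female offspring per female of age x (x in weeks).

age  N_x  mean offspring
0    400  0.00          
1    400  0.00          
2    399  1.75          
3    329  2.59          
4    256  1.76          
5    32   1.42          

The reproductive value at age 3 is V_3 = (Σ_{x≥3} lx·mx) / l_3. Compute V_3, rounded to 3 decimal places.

4.098

lx = nx/n0 = nx/400: 1, 1, 0.9975, 0.8225, 0.64, 0.08
lx·mx for x ≥ 3: 2.130275, 1.1264, 0.1136 → sum = 3.370275
V_3 = 3.370275 / l_3 = 3.370275 / 0.8225 = 4.097599… → 4.098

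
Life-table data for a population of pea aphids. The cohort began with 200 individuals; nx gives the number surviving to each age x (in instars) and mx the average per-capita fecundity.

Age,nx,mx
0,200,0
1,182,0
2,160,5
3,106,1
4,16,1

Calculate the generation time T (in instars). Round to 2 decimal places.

2.15

lx = nx/n0 = nx/200: 1, 0.91, 0.8, 0.53, 0.08
lx·mx: 0, 0, 4, 0.53, 0.08 → R0 = 4.61
x·lx·mx: 0, 0, 8, 1.59, 0.32 → Σ = 9.91
T = 9.91 / 4.61 = 2.149675… → 2.15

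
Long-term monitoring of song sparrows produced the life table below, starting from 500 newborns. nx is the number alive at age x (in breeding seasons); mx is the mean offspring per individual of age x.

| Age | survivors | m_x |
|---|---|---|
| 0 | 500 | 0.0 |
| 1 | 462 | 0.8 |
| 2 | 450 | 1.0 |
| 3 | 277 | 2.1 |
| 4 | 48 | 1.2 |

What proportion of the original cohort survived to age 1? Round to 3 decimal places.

0.924

l_1 = n_1/n_0 = 462/500 = 0.924 → 0.924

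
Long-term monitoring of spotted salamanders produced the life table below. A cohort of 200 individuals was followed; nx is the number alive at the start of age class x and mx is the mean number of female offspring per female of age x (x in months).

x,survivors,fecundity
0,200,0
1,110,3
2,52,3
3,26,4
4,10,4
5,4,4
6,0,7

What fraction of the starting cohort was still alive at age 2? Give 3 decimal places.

l_2 = n_2/n_0 = 52/200 = 0.26 → 0.260

0.260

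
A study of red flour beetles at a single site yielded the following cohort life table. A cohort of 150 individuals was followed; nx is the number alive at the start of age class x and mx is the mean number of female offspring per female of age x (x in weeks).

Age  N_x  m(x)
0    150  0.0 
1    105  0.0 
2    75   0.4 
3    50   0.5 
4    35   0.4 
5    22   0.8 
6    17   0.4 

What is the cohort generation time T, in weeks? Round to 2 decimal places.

3.42

lx = nx/n0 = nx/150: 1, 0.7, 0.5, 0.33333…, 0.23333…, 0.14667…, 0.11333…
lx·mx: 0, 0, 0.2, 0.166667…, 0.093333…, 0.117333…, 0.045333… → R0 = 0.622667…
x·lx·mx: 0, 0, 0.4, 0.5…, 0.373333…, 0.586667…, 0.272… → Σ = 2.132…
T = 2.132… / 0.622667… = 3.423983… → 3.42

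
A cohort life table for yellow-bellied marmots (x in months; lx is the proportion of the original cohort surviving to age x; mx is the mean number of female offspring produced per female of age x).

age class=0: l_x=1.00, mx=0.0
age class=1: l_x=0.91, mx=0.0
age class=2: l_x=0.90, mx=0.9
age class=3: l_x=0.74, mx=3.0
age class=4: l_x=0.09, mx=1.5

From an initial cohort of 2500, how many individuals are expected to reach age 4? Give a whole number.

Expected survivors = N0 · l_4 = 2500 × 0.09 = 225 → 225

225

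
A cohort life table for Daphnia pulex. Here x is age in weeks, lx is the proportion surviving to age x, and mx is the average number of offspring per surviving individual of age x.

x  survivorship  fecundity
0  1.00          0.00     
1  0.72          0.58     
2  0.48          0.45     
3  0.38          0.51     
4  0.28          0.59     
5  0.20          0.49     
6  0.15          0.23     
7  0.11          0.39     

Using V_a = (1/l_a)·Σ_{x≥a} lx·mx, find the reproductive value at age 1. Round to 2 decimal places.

lx·mx for x ≥ 1: 0.4176, 0.216, 0.1938, 0.1652, 0.098, 0.0345, 0.0429 → sum = 1.168
V_1 = 1.168 / l_1 = 1.168 / 0.72 = 1.622222… → 1.62

1.62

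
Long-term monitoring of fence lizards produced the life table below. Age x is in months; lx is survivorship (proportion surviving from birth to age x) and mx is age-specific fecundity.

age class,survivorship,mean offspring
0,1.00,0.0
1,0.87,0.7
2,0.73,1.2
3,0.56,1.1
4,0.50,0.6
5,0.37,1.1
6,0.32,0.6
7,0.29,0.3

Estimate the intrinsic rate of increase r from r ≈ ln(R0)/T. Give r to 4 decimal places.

R0 = Σ lx·mx = 0 + 0.609 + 0.876 + 0.616 + 0.3 + 0.407 + 0.192 + 0.087 = 3.087
Σ x·lx·mx = 9.205; T = 9.205/3.087 = 2.98186…
r ≈ ln(R0)/T = ln(3.087)/2.98186… = 0.378019… → 0.3780

0.3780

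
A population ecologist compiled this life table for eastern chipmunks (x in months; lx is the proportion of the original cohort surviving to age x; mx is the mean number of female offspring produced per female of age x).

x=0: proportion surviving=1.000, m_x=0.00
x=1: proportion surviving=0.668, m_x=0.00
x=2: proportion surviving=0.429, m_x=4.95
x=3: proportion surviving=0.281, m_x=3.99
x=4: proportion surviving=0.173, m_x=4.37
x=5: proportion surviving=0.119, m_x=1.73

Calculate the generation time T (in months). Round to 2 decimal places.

2.77

lx·mx: 0, 0, 2.12355, 1.12119, 0.75601, 0.20587 → R0 = 4.20662
x·lx·mx: 0, 0, 4.2471, 3.36357, 3.02404, 1.02935 → Σ = 11.66406
T = 11.66406 / 4.20662 = 2.772787… → 2.77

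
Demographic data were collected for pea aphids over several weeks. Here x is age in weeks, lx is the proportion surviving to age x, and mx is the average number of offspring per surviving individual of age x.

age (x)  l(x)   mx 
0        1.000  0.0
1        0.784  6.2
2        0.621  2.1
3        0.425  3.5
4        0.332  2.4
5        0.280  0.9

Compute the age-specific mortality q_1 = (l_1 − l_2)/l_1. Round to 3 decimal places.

0.208

q_1 = (l_1 − l_2) / l_1 = (0.784 − 0.621) / 0.784
     = 0.163 / 0.784 = 0.207908… → 0.208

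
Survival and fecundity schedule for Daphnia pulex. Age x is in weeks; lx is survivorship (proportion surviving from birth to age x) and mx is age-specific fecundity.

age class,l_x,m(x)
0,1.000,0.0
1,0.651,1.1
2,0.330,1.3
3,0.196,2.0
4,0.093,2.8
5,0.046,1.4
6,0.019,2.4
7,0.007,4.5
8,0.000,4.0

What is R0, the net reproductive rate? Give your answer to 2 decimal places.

lx·mx by age: 0, 0.7161, 0.429, 0.392, 0.2604, 0.0644, 0.0456, 0.0315, 0
R0 = Σ lx·mx = 1.939 → 1.94

1.94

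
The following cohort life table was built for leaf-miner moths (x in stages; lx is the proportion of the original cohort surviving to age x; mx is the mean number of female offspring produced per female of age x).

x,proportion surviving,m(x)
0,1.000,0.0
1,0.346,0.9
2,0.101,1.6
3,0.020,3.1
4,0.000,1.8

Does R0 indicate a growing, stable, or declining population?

R0 = Σ lx·mx = 0 + 0.3114 + 0.1616 + 0.062 + 0 = 0.535
R0 < 1, so the population is declining.

declining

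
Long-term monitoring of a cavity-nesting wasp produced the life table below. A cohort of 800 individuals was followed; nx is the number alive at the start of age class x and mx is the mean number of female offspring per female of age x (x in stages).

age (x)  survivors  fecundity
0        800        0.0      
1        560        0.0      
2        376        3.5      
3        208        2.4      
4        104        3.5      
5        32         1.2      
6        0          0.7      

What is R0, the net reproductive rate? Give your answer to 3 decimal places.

lx = nx/n0 = nx/800: 1, 0.7, 0.47, 0.26, 0.13, 0.04, 0
lx·mx by age: 0, 0, 1.645, 0.624, 0.455, 0.048, 0
R0 = Σ lx·mx = 2.772 → 2.772

2.772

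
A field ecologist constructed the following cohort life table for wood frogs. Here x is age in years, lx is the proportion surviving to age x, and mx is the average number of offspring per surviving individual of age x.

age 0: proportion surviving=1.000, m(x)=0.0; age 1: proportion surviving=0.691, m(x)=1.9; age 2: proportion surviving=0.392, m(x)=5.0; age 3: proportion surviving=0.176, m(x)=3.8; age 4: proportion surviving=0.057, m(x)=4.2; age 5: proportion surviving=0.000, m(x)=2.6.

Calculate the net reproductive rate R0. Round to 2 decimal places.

lx·mx by age: 0, 1.3129, 1.96, 0.6688, 0.2394, 0
R0 = Σ lx·mx = 4.1811 → 4.18

4.18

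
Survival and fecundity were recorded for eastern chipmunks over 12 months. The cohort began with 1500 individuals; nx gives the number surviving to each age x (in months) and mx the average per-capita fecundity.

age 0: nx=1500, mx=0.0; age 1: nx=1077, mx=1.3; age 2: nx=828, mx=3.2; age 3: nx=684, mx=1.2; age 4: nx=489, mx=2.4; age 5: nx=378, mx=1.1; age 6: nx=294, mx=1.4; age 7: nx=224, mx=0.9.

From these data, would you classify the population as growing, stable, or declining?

growing

lx = nx/n0 = nx/1500: 1, 0.718, 0.552, 0.456, 0.326, 0.252, 0.196, 0.14933…
R0 = Σ lx·mx = 0 + 0.9334 + 1.7664 + 0.5472 + 0.7824 + 0.2772 + 0.2744 + 0.1344… = 4.7154…
R0 > 1, so the population is growing.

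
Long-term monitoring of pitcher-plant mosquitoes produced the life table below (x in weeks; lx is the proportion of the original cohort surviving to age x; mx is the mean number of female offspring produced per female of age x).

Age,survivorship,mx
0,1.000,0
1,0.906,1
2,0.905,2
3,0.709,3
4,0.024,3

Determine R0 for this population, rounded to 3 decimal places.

4.915

lx·mx by age: 0, 0.906, 1.81, 2.127, 0.072
R0 = Σ lx·mx = 4.915 → 4.915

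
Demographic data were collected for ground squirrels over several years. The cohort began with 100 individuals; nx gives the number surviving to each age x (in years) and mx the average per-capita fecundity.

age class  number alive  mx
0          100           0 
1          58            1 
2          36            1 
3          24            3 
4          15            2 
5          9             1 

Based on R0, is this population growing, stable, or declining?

lx = nx/n0 = nx/100: 1, 0.58, 0.36, 0.24, 0.15, 0.09
R0 = Σ lx·mx = 0 + 0.58 + 0.36 + 0.72 + 0.3 + 0.09 = 2.05
R0 > 1, so the population is growing.

growing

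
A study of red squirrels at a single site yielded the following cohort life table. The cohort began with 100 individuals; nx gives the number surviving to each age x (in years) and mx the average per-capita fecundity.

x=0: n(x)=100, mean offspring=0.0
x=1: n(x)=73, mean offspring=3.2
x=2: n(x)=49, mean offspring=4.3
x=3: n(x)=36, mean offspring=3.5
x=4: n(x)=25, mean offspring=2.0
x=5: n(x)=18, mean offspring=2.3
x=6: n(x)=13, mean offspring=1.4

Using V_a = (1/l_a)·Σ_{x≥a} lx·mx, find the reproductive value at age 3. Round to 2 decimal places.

lx = nx/n0 = nx/100: 1, 0.73, 0.49, 0.36, 0.25, 0.18, 0.13
lx·mx for x ≥ 3: 1.26, 0.5, 0.414, 0.182 → sum = 2.356
V_3 = 2.356 / l_3 = 2.356 / 0.36 = 6.544444… → 6.54

6.54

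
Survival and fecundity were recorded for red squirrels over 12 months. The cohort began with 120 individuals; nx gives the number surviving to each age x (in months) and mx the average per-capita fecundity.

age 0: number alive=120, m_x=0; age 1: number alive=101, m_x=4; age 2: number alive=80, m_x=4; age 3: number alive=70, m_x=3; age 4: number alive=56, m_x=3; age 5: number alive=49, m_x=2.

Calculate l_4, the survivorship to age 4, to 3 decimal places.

l_4 = n_4/n_0 = 56/120 = 0.466667… → 0.467

0.467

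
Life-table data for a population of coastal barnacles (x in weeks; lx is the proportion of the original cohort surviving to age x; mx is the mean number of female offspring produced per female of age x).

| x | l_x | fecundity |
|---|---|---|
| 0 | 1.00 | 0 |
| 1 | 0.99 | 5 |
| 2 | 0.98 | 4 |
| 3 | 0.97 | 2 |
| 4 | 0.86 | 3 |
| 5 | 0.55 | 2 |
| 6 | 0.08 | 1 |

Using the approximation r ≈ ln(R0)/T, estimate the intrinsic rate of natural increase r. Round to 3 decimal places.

R0 = Σ lx·mx = 0 + 4.95 + 3.92 + 1.94 + 2.58 + 1.1 + 0.08 = 14.57
Σ x·lx·mx = 34.91; T = 34.91/14.57 = 2.39602…
r ≈ ln(R0)/T = ln(14.57)/2.39602… = 1.11809… → 1.118

1.118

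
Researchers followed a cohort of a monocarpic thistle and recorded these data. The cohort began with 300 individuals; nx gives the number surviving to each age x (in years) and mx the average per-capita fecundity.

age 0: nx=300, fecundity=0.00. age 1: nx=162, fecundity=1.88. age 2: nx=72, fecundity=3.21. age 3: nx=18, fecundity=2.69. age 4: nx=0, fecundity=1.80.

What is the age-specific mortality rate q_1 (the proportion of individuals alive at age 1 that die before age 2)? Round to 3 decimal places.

0.556

lx = nx/n0 = nx/300: 1, 0.54, 0.24, 0.06, 0
q_1 = (l_1 − l_2) / l_1 = (0.54 − 0.24) / 0.54
     = 0.3 / 0.54 = 0.555556… → 0.556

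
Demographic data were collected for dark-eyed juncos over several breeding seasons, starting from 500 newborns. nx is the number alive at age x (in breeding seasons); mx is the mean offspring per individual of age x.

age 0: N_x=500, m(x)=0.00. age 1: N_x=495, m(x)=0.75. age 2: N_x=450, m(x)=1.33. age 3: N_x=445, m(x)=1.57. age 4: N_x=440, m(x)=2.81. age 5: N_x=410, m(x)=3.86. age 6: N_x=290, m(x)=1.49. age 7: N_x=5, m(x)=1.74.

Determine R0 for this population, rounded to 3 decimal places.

9.856

lx = nx/n0 = nx/500: 1, 0.99, 0.9, 0.89, 0.88, 0.82, 0.58, 0.01
lx·mx by age: 0, 0.7425, 1.197, 1.3973, 2.4728, 3.1652, 0.8642, 0.0174
R0 = Σ lx·mx = 9.8564 → 9.856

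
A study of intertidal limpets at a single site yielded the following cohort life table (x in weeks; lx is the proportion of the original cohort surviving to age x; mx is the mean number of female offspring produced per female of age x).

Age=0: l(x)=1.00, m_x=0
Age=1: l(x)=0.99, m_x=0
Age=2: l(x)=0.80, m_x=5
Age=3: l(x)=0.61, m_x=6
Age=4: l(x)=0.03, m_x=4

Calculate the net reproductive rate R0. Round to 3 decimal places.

lx·mx by age: 0, 0, 4, 3.66, 0.12
R0 = Σ lx·mx = 7.78 → 7.780

7.780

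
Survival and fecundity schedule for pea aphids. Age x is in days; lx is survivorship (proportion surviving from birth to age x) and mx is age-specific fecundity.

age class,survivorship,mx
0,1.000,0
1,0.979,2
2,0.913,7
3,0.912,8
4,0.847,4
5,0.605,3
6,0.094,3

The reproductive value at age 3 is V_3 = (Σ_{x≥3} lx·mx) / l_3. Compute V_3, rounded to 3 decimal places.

lx·mx for x ≥ 3: 7.296, 3.388, 1.815, 0.282 → sum = 12.781
V_3 = 12.781 / l_3 = 12.781 / 0.912 = 14.014254… → 14.014

14.014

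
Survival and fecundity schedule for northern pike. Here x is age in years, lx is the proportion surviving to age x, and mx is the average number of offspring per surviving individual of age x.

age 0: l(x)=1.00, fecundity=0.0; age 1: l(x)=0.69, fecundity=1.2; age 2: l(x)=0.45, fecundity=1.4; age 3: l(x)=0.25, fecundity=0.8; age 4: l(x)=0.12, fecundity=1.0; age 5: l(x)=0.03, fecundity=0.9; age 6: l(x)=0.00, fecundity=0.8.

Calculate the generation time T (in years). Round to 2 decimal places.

lx·mx: 0, 0.828, 0.63, 0.2, 0.12, 0.027, 0 → R0 = 1.805
x·lx·mx: 0, 0.828, 1.26, 0.6, 0.48, 0.135, 0 → Σ = 3.303
T = 3.303 / 1.805 = 1.829917… → 1.83

1.83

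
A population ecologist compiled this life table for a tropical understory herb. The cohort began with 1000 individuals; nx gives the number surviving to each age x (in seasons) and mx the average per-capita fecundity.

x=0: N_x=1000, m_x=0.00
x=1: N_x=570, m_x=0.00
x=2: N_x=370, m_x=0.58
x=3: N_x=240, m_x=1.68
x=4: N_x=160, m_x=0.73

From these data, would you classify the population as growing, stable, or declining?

declining

lx = nx/n0 = nx/1000: 1, 0.57, 0.37, 0.24, 0.16
R0 = Σ lx·mx = 0 + 0 + 0.2146 + 0.4032 + 0.1168 = 0.7346
R0 < 1, so the population is declining.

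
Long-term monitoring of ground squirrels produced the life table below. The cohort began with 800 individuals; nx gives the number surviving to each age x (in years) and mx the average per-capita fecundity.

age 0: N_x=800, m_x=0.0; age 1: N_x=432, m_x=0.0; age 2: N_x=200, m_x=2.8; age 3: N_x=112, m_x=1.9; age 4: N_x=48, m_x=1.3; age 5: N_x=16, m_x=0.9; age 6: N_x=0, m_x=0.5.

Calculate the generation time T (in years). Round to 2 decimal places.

2.45

lx = nx/n0 = nx/800: 1, 0.54, 0.25, 0.14, 0.06, 0.02, 0
lx·mx: 0, 0, 0.7, 0.266, 0.078, 0.018, 0 → R0 = 1.062
x·lx·mx: 0, 0, 1.4, 0.798, 0.312, 0.09, 0 → Σ = 2.6
T = 2.6 / 1.062 = 2.448211… → 2.45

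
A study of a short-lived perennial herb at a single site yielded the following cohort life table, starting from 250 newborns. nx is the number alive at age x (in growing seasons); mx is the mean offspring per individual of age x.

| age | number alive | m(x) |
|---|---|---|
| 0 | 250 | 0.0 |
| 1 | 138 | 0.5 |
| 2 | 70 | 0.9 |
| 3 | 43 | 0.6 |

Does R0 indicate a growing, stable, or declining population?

lx = nx/n0 = nx/250: 1, 0.552, 0.28, 0.172
R0 = Σ lx·mx = 0 + 0.276 + 0.252 + 0.1032 = 0.6312
R0 < 1, so the population is declining.

declining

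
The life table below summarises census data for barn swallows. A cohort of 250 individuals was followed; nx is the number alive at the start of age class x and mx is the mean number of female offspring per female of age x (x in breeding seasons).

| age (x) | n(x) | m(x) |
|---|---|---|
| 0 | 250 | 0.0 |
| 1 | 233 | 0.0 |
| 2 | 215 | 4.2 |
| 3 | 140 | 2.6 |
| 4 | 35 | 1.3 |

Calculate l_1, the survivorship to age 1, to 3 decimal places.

0.932

l_1 = n_1/n_0 = 233/250 = 0.932 → 0.932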